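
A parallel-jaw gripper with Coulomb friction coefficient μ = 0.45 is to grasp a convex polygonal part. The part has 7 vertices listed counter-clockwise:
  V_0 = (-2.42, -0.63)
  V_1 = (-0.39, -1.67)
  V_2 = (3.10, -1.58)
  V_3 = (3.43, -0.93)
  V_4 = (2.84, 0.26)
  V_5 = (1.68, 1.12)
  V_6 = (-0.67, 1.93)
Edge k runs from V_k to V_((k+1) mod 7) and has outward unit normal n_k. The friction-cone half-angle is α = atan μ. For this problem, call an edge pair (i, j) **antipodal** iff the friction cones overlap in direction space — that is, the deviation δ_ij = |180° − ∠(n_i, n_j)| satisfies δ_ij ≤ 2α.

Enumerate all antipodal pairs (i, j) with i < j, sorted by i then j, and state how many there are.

α = atan 0.45 = 24.23°;  2α = 48.46°
n_0 = (-0.4560, -0.8900)
n_1 = (+0.0258, -0.9997)
n_2 = (+0.8917, -0.4527)
n_3 = (+0.8959, +0.4442)
n_4 = (+0.5956, +0.8033)
n_5 = (+0.3259, +0.9454)
n_6 = (-0.8255, +0.5643)
  (0,1): δ = 151.40°  ·
  (0,2): δ = 89.79°  ·
  (0,3): δ = 36.50°  ✓
  (0,4): δ = 9.43°  ✓
  (0,5): δ = 8.11°  ✓
  (0,6): δ = 82.77°  ·
  (1,2): δ = 118.39°  ·
  (1,3): δ = 65.11°  ·
  (1,4): δ = 38.03°  ✓
  (1,5): δ = 20.50°  ✓
  (1,6): δ = 54.17°  ·
  (2,3): δ = 126.71°  ·
  (2,4): δ = 99.64°  ·
  (2,5): δ = 82.10°  ·
  (2,6): δ = 7.44°  ✓
  (3,4): δ = 152.92°  ·
  (3,5): δ = 135.39°  ·
  (3,6): δ = 60.73°  ·
  (4,5): δ = 162.47°  ·
  (4,6): δ = 87.80°  ·
  (5,6): δ = 105.34°  ·
antipodal pairs: 6

count = 6; pairs: (0,3), (0,4), (0,5), (1,4), (1,5), (2,6)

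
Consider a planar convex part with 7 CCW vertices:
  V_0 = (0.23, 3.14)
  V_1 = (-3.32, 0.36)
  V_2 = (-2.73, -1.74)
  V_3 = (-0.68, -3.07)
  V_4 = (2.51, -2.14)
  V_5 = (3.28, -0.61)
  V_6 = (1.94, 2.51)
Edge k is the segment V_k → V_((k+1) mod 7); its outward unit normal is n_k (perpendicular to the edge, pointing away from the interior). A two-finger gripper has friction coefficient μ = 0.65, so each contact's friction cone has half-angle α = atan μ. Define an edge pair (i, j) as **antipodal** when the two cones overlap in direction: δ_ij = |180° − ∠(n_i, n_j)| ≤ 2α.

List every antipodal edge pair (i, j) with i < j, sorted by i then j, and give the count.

count = 8; pairs: (0,3), (0,4), (1,4), (1,5), (1,6), (2,5), (2,6), (3,6)

α = atan 0.65 = 33.02°;  2α = 66.05°
n_0 = (-0.6165, +0.7873)
n_1 = (-0.9627, -0.2705)
n_2 = (-0.5443, -0.8389)
n_3 = (+0.2799, -0.9600)
n_4 = (+0.8933, -0.4495)
n_5 = (+0.9188, +0.3946)
n_6 = (+0.3457, +0.9383)
  (0,1): δ = 112.37°  ·
  (0,2): δ = 71.04°  ·
  (0,3): δ = 21.81°  ✓
  (0,4): δ = 25.22°  ✓
  (0,5): δ = 75.18°  ·
  (0,6): δ = 121.71°  ·
  (1,2): δ = 138.67°  ·
  (1,3): δ = 89.44°  ·
  (1,4): δ = 42.41°  ✓
  (1,5): δ = 7.55°  ✓
  (1,6): δ = 54.08°  ✓
  (2,3): δ = 130.77°  ·
  (2,4): δ = 83.74°  ·
  (2,5): δ = 33.78°  ✓
  (2,6): δ = 12.75°  ✓
  (3,4): δ = 132.97°  ·
  (3,5): δ = 83.01°  ·
  (3,6): δ = 36.48°  ✓
  (4,5): δ = 130.04°  ·
  (4,6): δ = 83.51°  ·
  (5,6): δ = 133.47°  ·
antipodal pairs: 8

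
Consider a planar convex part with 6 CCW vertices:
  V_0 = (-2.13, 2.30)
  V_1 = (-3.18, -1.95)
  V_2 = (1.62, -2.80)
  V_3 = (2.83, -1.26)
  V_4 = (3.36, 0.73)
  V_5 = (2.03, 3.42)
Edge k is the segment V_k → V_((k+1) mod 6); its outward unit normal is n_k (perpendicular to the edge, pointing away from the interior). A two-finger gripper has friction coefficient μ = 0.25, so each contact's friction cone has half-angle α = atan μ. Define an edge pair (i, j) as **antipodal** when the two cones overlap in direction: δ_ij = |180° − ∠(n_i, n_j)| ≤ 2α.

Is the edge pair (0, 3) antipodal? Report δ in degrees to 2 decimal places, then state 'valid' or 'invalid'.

α = atan 0.25 = 14.04°;  2α = 28.07°
edge 0: e_0 = (-1.05, -4.25);  n_0 = (-0.9708, +0.2398)
edge 3: e_3 = (+0.53, +1.99);  n_3 = (+0.9663, -0.2574)
∠(n_0, n_3) = 178.96°
δ = |180° − 178.96°| = 1.04°
1.04° ≤ 2α = 28.07°  →  valid

δ = 1.04°, valid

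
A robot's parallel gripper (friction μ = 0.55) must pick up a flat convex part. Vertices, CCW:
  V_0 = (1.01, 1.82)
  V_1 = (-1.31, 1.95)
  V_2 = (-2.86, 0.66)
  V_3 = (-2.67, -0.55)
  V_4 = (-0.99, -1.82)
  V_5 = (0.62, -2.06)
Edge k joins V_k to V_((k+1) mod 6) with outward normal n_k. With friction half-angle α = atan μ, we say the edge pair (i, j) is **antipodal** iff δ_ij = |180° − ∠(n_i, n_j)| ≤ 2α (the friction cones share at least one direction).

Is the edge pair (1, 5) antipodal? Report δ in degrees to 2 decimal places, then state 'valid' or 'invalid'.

δ = 44.49°, valid

α = atan 0.55 = 28.81°;  2α = 57.62°
edge 1: e_1 = (-1.55, -1.29);  n_1 = (-0.6397, +0.7686)
edge 5: e_5 = (+0.39, +3.88);  n_5 = (+0.9950, -0.1000)
∠(n_1, n_5) = 135.51°
δ = |180° − 135.51°| = 44.49°
44.49° ≤ 2α = 57.62°  →  valid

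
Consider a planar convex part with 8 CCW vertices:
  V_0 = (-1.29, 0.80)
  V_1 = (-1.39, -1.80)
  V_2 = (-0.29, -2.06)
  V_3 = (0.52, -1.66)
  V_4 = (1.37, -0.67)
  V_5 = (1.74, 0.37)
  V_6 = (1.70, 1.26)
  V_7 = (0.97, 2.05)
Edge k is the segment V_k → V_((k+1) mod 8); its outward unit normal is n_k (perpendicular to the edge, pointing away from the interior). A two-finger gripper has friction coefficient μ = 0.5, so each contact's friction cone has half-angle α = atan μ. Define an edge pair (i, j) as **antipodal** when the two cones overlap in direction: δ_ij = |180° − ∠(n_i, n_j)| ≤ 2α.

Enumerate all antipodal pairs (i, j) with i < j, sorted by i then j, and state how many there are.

α = atan 0.5 = 26.57°;  2α = 53.13°
n_0 = (-0.9993, +0.0384)
n_1 = (-0.2300, -0.9732)
n_2 = (+0.4428, -0.8966)
n_3 = (+0.7587, -0.6514)
n_4 = (+0.9422, -0.3352)
n_5 = (+0.9990, +0.0449)
n_6 = (+0.7344, +0.6787)
n_7 = (-0.4840, +0.8751)
  (0,1): δ = 101.10°  ·
  (0,2): δ = 61.52°  ·
  (0,3): δ = 38.45°  ✓
  (0,4): δ = 17.38°  ✓
  (0,5): δ = 4.78°  ✓
  (0,6): δ = 44.94°  ✓
  (0,7): δ = 121.15°  ·
  (1,2): δ = 140.42°  ·
  (1,3): δ = 117.35°  ·
  (1,4): δ = 96.29°  ·
  (1,5): δ = 74.13°  ·
  (1,6): δ = 33.96°  ✓
  (1,7): δ = 42.25°  ✓
  (2,3): δ = 156.93°  ·
  (2,4): δ = 135.87°  ·
  (2,5): δ = 113.71°  ·
  (2,6): δ = 73.54°  ·
  (2,7): δ = 2.67°  ✓
  (3,4): δ = 158.94°  ·
  (3,5): δ = 136.78°  ·
  (3,6): δ = 96.61°  ·
  (3,7): δ = 20.40°  ✓
  (4,5): δ = 157.84°  ·
  (4,6): δ = 117.68°  ·
  (4,7): δ = 41.47°  ✓
  (5,6): δ = 139.83°  ·
  (5,7): δ = 63.63°  ·
  (6,7): δ = 103.79°  ·
antipodal pairs: 9

count = 9; pairs: (0,3), (0,4), (0,5), (0,6), (1,6), (1,7), (2,7), (3,7), (4,7)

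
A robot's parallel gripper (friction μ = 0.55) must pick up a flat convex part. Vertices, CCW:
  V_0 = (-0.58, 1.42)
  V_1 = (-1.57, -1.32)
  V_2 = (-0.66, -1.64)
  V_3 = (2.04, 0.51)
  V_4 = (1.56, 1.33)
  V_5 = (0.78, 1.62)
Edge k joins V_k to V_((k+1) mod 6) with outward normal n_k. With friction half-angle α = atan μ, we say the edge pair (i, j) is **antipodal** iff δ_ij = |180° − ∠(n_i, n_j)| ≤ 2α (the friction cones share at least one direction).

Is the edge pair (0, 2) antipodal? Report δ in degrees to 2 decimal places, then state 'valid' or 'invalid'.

α = atan 0.55 = 28.81°;  2α = 57.62°
edge 0: e_0 = (-0.99, -2.74);  n_0 = (-0.9405, +0.3398)
edge 2: e_2 = (+2.70, +2.15);  n_2 = (+0.6229, -0.7823)
∠(n_0, n_2) = 148.40°
δ = |180° − 148.40°| = 31.60°
31.60° ≤ 2α = 57.62°  →  valid

δ = 31.60°, valid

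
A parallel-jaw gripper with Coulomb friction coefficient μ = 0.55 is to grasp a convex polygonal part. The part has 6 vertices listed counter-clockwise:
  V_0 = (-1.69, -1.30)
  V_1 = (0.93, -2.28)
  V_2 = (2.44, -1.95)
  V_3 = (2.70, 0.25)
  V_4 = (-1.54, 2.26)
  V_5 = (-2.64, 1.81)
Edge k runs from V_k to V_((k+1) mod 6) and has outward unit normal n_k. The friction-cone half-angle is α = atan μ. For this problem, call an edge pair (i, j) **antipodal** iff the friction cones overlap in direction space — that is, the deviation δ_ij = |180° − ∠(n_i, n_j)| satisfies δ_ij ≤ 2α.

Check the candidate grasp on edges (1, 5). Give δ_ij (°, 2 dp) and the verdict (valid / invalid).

δ = 94.66°, invalid

α = atan 0.55 = 28.81°;  2α = 57.62°
edge 1: e_1 = (+1.51, +0.33);  n_1 = (+0.2135, -0.9769)
edge 5: e_5 = (+0.95, -3.11);  n_5 = (-0.9564, -0.2921)
∠(n_1, n_5) = 85.34°
δ = |180° − 85.34°| = 94.66°
94.66° > 2α = 57.62°  →  invalid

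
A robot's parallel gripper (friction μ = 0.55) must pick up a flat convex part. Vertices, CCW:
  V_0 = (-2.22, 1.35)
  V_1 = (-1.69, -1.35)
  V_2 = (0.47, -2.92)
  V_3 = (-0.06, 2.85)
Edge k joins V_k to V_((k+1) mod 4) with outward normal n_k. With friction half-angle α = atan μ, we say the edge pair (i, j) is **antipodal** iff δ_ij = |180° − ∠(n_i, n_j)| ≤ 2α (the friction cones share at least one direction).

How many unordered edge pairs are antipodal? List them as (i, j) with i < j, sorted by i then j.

α = atan 0.55 = 28.81°;  2α = 57.62°
n_0 = (-0.9813, -0.1926)
n_1 = (-0.5879, -0.8089)
n_2 = (+0.9958, +0.0915)
n_3 = (-0.5704, +0.8214)
  (0,1): δ = 137.12°  ·
  (0,2): δ = 5.86°  ✓
  (0,3): δ = 113.67°  ·
  (1,2): δ = 48.74°  ✓
  (1,3): δ = 70.79°  ·
  (2,3): δ = 60.47°  ·
antipodal pairs: 2

count = 2; pairs: (0,2), (1,2)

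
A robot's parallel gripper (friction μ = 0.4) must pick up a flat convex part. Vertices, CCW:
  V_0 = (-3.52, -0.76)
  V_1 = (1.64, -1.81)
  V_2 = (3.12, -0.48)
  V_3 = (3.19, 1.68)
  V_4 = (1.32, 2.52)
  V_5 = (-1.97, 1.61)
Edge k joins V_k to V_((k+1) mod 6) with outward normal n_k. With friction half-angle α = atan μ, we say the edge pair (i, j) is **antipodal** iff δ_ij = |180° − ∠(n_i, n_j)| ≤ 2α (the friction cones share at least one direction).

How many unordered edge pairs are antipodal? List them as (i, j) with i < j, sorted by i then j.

count = 5; pairs: (0,3), (0,4), (1,4), (1,5), (2,5)

α = atan 0.4 = 21.80°;  2α = 43.60°
n_0 = (-0.1994, -0.9799)
n_1 = (+0.6684, -0.7438)
n_2 = (+0.9995, -0.0324)
n_3 = (+0.4098, +0.9122)
n_4 = (-0.2666, +0.9638)
n_5 = (-0.8369, +0.5473)
  (0,1): δ = 126.55°  ·
  (0,2): δ = 80.35°  ·
  (0,3): δ = 12.69°  ✓
  (0,4): δ = 26.96°  ✓
  (0,5): δ = 68.32°  ·
  (1,2): δ = 133.80°  ·
  (1,3): δ = 66.13°  ·
  (1,4): δ = 26.48°  ✓
  (1,5): δ = 14.87°  ✓
  (2,3): δ = 112.33°  ·
  (2,4): δ = 72.68°  ·
  (2,5): δ = 31.33°  ✓
  (3,4): δ = 140.35°  ·
  (3,5): δ = 99.00°  ·
  (4,5): δ = 138.65°  ·
antipodal pairs: 5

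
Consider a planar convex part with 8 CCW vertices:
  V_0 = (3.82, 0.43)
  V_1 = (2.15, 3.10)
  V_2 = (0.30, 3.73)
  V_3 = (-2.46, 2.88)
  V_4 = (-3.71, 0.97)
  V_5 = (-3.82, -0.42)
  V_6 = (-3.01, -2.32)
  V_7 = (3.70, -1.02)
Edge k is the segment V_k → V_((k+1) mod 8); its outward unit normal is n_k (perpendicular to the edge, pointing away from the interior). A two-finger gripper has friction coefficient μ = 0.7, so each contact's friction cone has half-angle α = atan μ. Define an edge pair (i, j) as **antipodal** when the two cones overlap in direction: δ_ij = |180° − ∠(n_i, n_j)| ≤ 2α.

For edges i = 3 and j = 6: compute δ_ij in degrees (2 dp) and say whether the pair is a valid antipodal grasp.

δ = 45.83°, valid

α = atan 0.7 = 34.99°;  2α = 69.98°
edge 3: e_3 = (-1.25, -1.91);  n_3 = (-0.8367, +0.5476)
edge 6: e_6 = (+6.71, +1.30);  n_6 = (+0.1902, -0.9817)
∠(n_3, n_6) = 134.17°
δ = |180° − 134.17°| = 45.83°
45.83° ≤ 2α = 69.98°  →  valid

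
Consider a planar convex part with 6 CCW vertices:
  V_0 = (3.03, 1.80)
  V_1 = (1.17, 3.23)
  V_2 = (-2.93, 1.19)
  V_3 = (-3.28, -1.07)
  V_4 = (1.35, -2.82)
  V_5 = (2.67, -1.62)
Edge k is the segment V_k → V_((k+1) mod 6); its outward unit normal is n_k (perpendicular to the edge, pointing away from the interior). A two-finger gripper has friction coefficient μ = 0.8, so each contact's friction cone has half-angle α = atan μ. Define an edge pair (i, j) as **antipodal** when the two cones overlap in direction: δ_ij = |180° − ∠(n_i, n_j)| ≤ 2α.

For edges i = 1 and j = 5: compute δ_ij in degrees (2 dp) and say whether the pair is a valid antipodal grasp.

δ = 57.54°, valid

α = atan 0.8 = 38.66°;  2α = 77.32°
edge 1: e_1 = (-4.10, -2.04);  n_1 = (-0.4455, +0.8953)
edge 5: e_5 = (+0.36, +3.42);  n_5 = (+0.9945, -0.1047)
∠(n_1, n_5) = 122.46°
δ = |180° − 122.46°| = 57.54°
57.54° ≤ 2α = 77.32°  →  valid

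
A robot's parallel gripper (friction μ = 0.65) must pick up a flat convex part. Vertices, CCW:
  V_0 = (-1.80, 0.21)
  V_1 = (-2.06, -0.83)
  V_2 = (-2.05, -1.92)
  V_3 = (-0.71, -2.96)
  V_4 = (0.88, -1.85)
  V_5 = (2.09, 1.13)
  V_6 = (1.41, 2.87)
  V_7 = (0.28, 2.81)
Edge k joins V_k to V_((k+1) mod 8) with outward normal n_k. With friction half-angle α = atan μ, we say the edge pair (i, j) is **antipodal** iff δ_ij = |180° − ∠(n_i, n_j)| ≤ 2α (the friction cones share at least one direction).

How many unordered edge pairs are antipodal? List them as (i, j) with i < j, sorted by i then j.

α = atan 0.65 = 33.02°;  2α = 66.05°
n_0 = (-0.9701, +0.2425)
n_1 = (-1.0000, -0.0092)
n_2 = (-0.6131, -0.7900)
n_3 = (+0.5724, -0.8200)
n_4 = (+0.9265, -0.3762)
n_5 = (+0.9314, +0.3640)
n_6 = (-0.0530, +0.9986)
n_7 = (-0.7809, +0.6247)
  (0,1): δ = 165.44°  ·
  (0,2): δ = 113.78°  ·
  (0,3): δ = 41.04°  ✓
  (0,4): δ = 8.06°  ✓
  (0,5): δ = 35.38°  ✓
  (0,6): δ = 107.08°  ·
  (0,7): δ = 155.38°  ·
  (1,2): δ = 128.34°  ·
  (1,3): δ = 55.61°  ✓
  (1,4): δ = 22.62°  ✓
  (1,5): δ = 20.82°  ✓
  (1,6): δ = 92.51°  ·
  (1,7): δ = 140.81°  ·
  (2,3): δ = 107.26°  ·
  (2,4): δ = 74.28°  ·
  (2,5): δ = 30.84°  ✓
  (2,6): δ = 40.86°  ✓
  (2,7): δ = 89.16°  ·
  (3,4): δ = 147.02°  ·
  (3,5): δ = 103.57°  ·
  (3,6): δ = 31.88°  ✓
  (3,7): δ = 16.42°  ✓
  (4,5): δ = 136.56°  ·
  (4,6): δ = 64.86°  ✓
  (4,7): δ = 16.56°  ✓
  (5,6): δ = 108.31°  ·
  (5,7): δ = 60.01°  ✓
  (6,7): δ = 131.70°  ·
antipodal pairs: 13

count = 13; pairs: (0,3), (0,4), (0,5), (1,3), (1,4), (1,5), (2,5), (2,6), (3,6), (3,7), (4,6), (4,7), (5,7)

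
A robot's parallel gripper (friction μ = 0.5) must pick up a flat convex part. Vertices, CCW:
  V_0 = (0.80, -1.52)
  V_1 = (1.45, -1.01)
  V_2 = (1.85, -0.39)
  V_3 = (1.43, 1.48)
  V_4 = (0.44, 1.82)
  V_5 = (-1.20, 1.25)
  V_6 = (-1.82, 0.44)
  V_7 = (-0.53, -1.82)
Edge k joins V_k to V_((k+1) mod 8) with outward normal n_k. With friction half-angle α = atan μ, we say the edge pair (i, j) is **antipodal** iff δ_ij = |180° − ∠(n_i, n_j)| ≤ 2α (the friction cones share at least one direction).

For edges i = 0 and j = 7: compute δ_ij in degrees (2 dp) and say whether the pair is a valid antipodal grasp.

α = atan 0.5 = 26.57°;  2α = 53.13°
edge 0: e_0 = (+0.65, +0.51);  n_0 = (+0.6173, -0.7867)
edge 7: e_7 = (+1.33, +0.30);  n_7 = (+0.2200, -0.9755)
∠(n_0, n_7) = 25.41°
δ = |180° − 25.41°| = 154.59°
154.59° > 2α = 53.13°  →  invalid

δ = 154.59°, invalid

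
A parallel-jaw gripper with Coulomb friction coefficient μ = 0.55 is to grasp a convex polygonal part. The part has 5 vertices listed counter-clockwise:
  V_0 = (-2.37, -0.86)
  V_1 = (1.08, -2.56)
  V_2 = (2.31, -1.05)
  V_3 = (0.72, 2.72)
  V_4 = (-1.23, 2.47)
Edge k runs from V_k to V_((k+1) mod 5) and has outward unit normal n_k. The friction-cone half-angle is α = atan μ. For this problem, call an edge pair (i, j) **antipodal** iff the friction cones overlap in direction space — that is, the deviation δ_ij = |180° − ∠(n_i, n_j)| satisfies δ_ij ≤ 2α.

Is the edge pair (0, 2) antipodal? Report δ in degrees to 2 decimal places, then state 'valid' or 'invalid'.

α = atan 0.55 = 28.81°;  2α = 57.62°
edge 0: e_0 = (+3.45, -1.70);  n_0 = (-0.4420, -0.8970)
edge 2: e_2 = (-1.59, +3.77);  n_2 = (+0.9214, +0.3886)
∠(n_0, n_2) = 139.10°
δ = |180° − 139.10°| = 40.90°
40.90° ≤ 2α = 57.62°  →  valid

δ = 40.90°, valid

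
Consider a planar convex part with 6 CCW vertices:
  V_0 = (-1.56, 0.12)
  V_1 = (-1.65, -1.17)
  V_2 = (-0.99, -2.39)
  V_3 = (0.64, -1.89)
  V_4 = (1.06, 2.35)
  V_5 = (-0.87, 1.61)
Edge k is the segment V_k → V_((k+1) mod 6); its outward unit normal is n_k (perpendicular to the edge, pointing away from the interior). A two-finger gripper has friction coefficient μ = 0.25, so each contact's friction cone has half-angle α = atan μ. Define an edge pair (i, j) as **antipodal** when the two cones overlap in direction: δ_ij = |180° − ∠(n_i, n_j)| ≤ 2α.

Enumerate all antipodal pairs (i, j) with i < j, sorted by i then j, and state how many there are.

count = 3; pairs: (0,3), (2,4), (3,5)

α = atan 0.25 = 14.04°;  2α = 28.07°
n_0 = (-0.9976, +0.0696)
n_1 = (-0.8795, -0.4758)
n_2 = (+0.2933, -0.9560)
n_3 = (+0.9951, -0.0986)
n_4 = (-0.3580, +0.9337)
n_5 = (-0.9074, +0.4202)
  (0,1): δ = 147.60°  ·
  (0,2): δ = 68.96°  ·
  (0,3): δ = 1.67°  ✓
  (0,4): δ = 114.97°  ·
  (0,5): δ = 159.14°  ·
  (1,2): δ = 101.36°  ·
  (1,3): δ = 34.07°  ·
  (1,4): δ = 82.57°  ·
  (1,5): δ = 126.74°  ·
  (2,3): δ = 112.71°  ·
  (2,4): δ = 3.92°  ✓
  (2,5): δ = 48.10°  ·
  (3,4): δ = 63.37°  ·
  (3,5): δ = 19.19°  ✓
  (4,5): δ = 135.83°  ·
antipodal pairs: 3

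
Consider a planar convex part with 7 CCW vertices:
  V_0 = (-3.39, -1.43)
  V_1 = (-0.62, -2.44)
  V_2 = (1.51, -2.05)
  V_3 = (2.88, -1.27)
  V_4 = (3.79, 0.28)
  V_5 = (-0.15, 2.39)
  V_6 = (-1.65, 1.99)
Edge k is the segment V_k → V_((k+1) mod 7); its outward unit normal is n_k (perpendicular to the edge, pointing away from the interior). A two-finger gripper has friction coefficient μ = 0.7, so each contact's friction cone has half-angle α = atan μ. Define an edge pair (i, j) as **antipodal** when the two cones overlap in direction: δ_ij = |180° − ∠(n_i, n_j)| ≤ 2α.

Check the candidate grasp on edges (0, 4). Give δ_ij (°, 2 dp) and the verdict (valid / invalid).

α = atan 0.7 = 34.99°;  2α = 69.98°
edge 0: e_0 = (+2.77, -1.01);  n_0 = (-0.3426, -0.9395)
edge 4: e_4 = (-3.94, +2.11);  n_4 = (+0.4721, +0.8815)
∠(n_0, n_4) = 171.86°
δ = |180° − 171.86°| = 8.14°
8.14° ≤ 2α = 69.98°  →  valid

δ = 8.14°, valid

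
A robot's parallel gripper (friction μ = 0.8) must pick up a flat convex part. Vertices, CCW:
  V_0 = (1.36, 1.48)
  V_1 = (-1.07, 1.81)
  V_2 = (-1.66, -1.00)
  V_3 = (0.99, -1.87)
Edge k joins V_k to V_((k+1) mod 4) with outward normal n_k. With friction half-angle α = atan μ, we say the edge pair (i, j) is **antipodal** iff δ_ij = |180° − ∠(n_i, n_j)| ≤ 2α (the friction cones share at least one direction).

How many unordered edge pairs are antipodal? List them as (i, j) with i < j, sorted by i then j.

count = 2; pairs: (0,2), (1,3)

α = atan 0.8 = 38.66°;  2α = 77.32°
n_0 = (+0.1346, +0.9909)
n_1 = (-0.9787, +0.2055)
n_2 = (-0.3119, -0.9501)
n_3 = (+0.9940, -0.1098)
  (0,1): δ = 94.12°  ·
  (0,2): δ = 10.44°  ✓
  (0,3): δ = 91.43°  ·
  (1,2): δ = 96.32°  ·
  (1,3): δ = 5.56°  ✓
  (2,3): δ = 78.13°  ·
antipodal pairs: 2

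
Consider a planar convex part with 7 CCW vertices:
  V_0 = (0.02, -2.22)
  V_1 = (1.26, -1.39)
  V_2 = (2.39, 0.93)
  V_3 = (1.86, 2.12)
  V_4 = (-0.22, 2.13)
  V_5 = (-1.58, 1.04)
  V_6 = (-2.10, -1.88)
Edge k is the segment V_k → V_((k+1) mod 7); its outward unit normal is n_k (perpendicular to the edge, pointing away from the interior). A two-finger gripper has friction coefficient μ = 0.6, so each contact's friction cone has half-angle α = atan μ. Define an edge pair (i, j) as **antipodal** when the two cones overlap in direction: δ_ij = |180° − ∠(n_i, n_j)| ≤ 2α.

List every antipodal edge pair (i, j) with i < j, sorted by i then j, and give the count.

count = 9; pairs: (0,3), (0,4), (0,5), (1,4), (1,5), (2,5), (2,6), (3,6), (4,6)

α = atan 0.6 = 30.96°;  2α = 61.93°
n_0 = (+0.5562, -0.8310)
n_1 = (+0.8990, -0.4379)
n_2 = (+0.9135, +0.4069)
n_3 = (+0.0048, +1.0000)
n_4 = (-0.6254, +0.7803)
n_5 = (-0.9845, +0.1753)
n_6 = (-0.1584, -0.9874)
  (0,1): δ = 149.77°  ·
  (0,2): δ = 99.79°  ·
  (0,3): δ = 34.07°  ✓
  (0,4): δ = 4.91°  ✓
  (0,5): δ = 46.11°  ✓
  (0,6): δ = 137.09°  ·
  (1,2): δ = 130.02°  ·
  (1,3): δ = 64.31°  ·
  (1,4): δ = 25.32°  ✓
  (1,5): δ = 15.87°  ✓
  (1,6): δ = 106.86°  ·
  (2,3): δ = 114.28°  ·
  (2,4): δ = 75.30°  ·
  (2,5): δ = 34.10°  ✓
  (2,6): δ = 56.88°  ✓
  (3,4): δ = 141.01°  ·
  (3,5): δ = 99.82°  ·
  (3,6): δ = 8.84°  ✓
  (4,5): δ = 138.81°  ·
  (4,6): δ = 47.82°  ✓
  (5,6): δ = 89.01°  ·
antipodal pairs: 9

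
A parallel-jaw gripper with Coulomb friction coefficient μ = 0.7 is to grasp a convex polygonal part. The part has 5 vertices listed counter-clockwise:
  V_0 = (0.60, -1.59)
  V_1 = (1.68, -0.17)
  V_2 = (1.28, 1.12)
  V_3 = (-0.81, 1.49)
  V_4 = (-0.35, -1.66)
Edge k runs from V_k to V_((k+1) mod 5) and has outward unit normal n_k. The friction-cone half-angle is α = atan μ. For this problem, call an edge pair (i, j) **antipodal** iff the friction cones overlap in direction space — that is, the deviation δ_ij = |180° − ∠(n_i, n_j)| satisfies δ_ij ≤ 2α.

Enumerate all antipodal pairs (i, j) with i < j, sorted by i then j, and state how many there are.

α = atan 0.7 = 34.99°;  2α = 69.98°
n_0 = (+0.7959, -0.6054)
n_1 = (+0.9551, +0.2962)
n_2 = (+0.1743, +0.9847)
n_3 = (-0.9895, -0.1445)
n_4 = (+0.0735, -0.9973)
  (0,1): δ = 125.52°  ·
  (0,2): δ = 62.78°  ✓
  (0,3): δ = 45.56°  ✓
  (0,4): δ = 131.47°  ·
  (1,2): δ = 117.27°  ·
  (1,3): δ = 8.92°  ✓
  (1,4): δ = 76.99°  ·
  (2,3): δ = 71.65°  ·
  (2,4): δ = 14.25°  ✓
  (3,4): δ = 94.09°  ·
antipodal pairs: 4

count = 4; pairs: (0,2), (0,3), (1,3), (2,4)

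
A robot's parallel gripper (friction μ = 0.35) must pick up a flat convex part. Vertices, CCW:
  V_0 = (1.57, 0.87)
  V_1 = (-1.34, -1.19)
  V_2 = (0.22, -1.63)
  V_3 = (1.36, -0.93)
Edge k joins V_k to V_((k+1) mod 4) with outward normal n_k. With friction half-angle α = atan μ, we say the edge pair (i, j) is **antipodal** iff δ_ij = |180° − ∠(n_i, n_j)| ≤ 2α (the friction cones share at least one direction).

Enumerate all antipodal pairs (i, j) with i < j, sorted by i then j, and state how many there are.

α = atan 0.35 = 19.29°;  2α = 38.58°
n_0 = (-0.5778, +0.8162)
n_1 = (-0.2715, -0.9624)
n_2 = (+0.5233, -0.8522)
n_3 = (+0.9933, -0.1159)
  (0,1): δ = 51.05°  ·
  (0,2): δ = 3.74°  ✓
  (0,3): δ = 48.05°  ·
  (1,2): δ = 132.70°  ·
  (1,3): δ = 80.90°  ·
  (2,3): δ = 128.21°  ·
antipodal pairs: 1

count = 1; pairs: (0,2)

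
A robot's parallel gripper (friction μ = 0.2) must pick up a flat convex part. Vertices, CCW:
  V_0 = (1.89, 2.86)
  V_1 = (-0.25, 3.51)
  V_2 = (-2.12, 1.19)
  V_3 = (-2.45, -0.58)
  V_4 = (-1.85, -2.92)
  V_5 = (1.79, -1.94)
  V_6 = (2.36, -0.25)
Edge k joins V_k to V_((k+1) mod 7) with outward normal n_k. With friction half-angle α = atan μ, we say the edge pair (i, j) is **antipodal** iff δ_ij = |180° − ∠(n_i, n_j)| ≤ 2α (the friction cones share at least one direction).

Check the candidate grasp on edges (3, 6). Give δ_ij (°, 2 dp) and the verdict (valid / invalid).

α = atan 0.2 = 11.31°;  2α = 22.62°
edge 3: e_3 = (+0.60, -2.34);  n_3 = (-0.9687, -0.2484)
edge 6: e_6 = (-0.47, +3.11);  n_6 = (+0.9888, +0.1494)
∠(n_3, n_6) = 174.21°
δ = |180° − 174.21°| = 5.79°
5.79° ≤ 2α = 22.62°  →  valid

δ = 5.79°, valid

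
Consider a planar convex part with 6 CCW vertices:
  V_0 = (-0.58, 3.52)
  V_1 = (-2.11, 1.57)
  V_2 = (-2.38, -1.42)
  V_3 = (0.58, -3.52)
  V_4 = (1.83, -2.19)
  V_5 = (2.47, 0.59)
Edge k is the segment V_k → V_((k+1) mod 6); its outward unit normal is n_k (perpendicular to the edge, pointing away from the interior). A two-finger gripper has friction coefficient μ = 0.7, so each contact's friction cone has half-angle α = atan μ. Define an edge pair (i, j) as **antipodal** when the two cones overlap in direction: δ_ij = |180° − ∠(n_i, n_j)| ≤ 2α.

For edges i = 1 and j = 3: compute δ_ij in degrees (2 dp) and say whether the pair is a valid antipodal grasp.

δ = 38.06°, valid

α = atan 0.7 = 34.99°;  2α = 69.98°
edge 1: e_1 = (-0.27, -2.99);  n_1 = (-0.9959, +0.0899)
edge 3: e_3 = (+1.25, +1.33);  n_3 = (+0.7287, -0.6849)
∠(n_1, n_3) = 141.94°
δ = |180° − 141.94°| = 38.06°
38.06° ≤ 2α = 69.98°  →  valid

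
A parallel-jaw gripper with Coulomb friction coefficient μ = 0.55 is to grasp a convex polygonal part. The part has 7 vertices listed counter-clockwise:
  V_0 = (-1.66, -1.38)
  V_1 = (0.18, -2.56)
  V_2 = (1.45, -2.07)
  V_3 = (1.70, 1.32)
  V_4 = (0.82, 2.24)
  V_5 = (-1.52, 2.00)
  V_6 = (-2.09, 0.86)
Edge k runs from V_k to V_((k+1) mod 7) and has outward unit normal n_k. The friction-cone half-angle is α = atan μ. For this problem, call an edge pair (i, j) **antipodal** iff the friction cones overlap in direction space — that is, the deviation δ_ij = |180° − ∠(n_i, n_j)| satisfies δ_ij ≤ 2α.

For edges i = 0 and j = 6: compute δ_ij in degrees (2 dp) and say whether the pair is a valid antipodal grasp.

δ = 133.54°, invalid

α = atan 0.55 = 28.81°;  2α = 57.62°
edge 0: e_0 = (+1.84, -1.18);  n_0 = (-0.5398, -0.8418)
edge 6: e_6 = (+0.43, -2.24);  n_6 = (-0.9821, -0.1885)
∠(n_0, n_6) = 46.46°
δ = |180° − 46.46°| = 133.54°
133.54° > 2α = 57.62°  →  invalid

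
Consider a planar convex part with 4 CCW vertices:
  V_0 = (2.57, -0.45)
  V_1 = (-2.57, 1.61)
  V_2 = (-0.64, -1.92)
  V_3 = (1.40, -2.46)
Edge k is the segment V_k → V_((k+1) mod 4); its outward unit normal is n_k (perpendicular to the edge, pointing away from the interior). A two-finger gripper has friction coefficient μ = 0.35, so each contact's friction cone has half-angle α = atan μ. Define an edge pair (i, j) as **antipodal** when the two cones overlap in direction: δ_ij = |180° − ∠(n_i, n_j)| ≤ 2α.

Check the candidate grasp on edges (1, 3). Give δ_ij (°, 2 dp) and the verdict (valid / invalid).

δ = 58.87°, invalid

α = atan 0.35 = 19.29°;  2α = 38.58°
edge 1: e_1 = (+1.93, -3.53);  n_1 = (-0.8774, -0.4797)
edge 3: e_3 = (+1.17, +2.01);  n_3 = (+0.8642, -0.5031)
∠(n_1, n_3) = 121.13°
δ = |180° − 121.13°| = 58.87°
58.87° > 2α = 38.58°  →  invalid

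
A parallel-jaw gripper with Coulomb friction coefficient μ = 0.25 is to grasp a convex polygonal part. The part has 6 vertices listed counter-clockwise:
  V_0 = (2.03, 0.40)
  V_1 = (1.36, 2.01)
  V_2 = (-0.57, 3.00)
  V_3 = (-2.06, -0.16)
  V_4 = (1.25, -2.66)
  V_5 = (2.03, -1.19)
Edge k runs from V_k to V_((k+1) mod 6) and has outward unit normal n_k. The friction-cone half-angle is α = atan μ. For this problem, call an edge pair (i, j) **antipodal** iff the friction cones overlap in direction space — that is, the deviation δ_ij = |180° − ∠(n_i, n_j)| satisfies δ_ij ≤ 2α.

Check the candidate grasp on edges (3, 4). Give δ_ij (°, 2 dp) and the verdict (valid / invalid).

δ = 80.89°, invalid

α = atan 0.25 = 14.04°;  2α = 28.07°
edge 3: e_3 = (+3.31, -2.50);  n_3 = (-0.6027, -0.7980)
edge 4: e_4 = (+0.78, +1.47);  n_4 = (+0.8833, -0.4687)
∠(n_3, n_4) = 99.11°
δ = |180° − 99.11°| = 80.89°
80.89° > 2α = 28.07°  →  invalid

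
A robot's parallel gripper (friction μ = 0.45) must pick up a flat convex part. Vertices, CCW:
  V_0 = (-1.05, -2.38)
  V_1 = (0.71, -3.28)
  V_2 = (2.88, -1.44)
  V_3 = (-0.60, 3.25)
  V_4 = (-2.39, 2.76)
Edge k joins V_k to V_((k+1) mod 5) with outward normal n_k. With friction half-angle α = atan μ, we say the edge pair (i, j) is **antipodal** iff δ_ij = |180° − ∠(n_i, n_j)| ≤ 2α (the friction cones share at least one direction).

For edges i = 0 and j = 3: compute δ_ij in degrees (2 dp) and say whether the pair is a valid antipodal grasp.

α = atan 0.45 = 24.23°;  2α = 48.46°
edge 0: e_0 = (+1.76, -0.90);  n_0 = (-0.4553, -0.8903)
edge 3: e_3 = (-1.79, -0.49);  n_3 = (-0.2640, +0.9645)
∠(n_0, n_3) = 137.61°
δ = |180° − 137.61°| = 42.39°
42.39° ≤ 2α = 48.46°  →  valid

δ = 42.39°, valid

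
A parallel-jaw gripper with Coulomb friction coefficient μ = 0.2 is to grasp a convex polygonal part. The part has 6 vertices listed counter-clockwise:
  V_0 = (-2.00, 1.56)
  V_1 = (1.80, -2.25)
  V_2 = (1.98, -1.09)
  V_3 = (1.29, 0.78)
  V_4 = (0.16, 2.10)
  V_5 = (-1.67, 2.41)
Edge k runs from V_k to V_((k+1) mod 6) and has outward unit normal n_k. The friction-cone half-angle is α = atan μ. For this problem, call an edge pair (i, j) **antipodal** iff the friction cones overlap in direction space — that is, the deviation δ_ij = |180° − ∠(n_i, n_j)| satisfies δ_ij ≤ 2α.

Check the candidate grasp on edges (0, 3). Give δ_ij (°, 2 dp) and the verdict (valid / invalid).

α = atan 0.2 = 11.31°;  2α = 22.62°
edge 0: e_0 = (+3.80, -3.81);  n_0 = (-0.7080, -0.7062)
edge 3: e_3 = (-1.13, +1.32);  n_3 = (+0.7597, +0.6503)
∠(n_0, n_3) = 175.64°
δ = |180° − 175.64°| = 4.36°
4.36° ≤ 2α = 22.62°  →  valid

δ = 4.36°, valid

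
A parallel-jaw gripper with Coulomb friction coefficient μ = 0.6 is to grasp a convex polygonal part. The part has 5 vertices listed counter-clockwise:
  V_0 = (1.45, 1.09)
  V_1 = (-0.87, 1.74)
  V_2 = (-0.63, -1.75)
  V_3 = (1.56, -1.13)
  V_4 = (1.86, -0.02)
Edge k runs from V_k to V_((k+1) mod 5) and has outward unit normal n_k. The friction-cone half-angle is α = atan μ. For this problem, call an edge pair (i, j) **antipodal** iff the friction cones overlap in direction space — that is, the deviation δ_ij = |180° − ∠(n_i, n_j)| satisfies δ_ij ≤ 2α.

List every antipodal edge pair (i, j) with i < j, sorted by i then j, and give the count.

α = atan 0.6 = 30.96°;  2α = 61.93°
n_0 = (+0.2698, +0.9629)
n_1 = (-0.9976, -0.0686)
n_2 = (+0.2724, -0.9622)
n_3 = (+0.9654, -0.2609)
n_4 = (+0.9381, +0.3465)
  (0,1): δ = 70.41°  ·
  (0,2): δ = 31.46°  ✓
  (0,3): δ = 90.53°  ·
  (0,4): δ = 125.92°  ·
  (1,2): δ = 78.13°  ·
  (1,3): δ = 19.06°  ✓
  (1,4): δ = 16.34°  ✓
  (2,3): δ = 120.93°  ·
  (2,4): δ = 85.53°  ·
  (3,4): δ = 144.60°  ·
antipodal pairs: 3

count = 3; pairs: (0,2), (1,3), (1,4)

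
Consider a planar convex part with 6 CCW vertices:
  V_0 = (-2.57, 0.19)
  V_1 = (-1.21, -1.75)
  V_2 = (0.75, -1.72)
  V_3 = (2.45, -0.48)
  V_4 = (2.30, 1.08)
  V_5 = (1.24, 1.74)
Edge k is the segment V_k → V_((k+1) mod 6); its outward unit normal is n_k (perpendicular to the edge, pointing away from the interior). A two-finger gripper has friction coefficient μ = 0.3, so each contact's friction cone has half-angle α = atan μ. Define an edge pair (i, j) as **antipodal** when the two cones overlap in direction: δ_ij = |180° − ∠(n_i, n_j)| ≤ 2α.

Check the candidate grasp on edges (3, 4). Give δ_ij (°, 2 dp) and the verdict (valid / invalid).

α = atan 0.3 = 16.70°;  2α = 33.40°
edge 3: e_3 = (-0.15, +1.56);  n_3 = (+0.9954, +0.0957)
edge 4: e_4 = (-1.06, +0.66);  n_4 = (+0.5286, +0.8489)
∠(n_3, n_4) = 52.60°
δ = |180° − 52.60°| = 127.40°
127.40° > 2α = 33.40°  →  invalid

δ = 127.40°, invalid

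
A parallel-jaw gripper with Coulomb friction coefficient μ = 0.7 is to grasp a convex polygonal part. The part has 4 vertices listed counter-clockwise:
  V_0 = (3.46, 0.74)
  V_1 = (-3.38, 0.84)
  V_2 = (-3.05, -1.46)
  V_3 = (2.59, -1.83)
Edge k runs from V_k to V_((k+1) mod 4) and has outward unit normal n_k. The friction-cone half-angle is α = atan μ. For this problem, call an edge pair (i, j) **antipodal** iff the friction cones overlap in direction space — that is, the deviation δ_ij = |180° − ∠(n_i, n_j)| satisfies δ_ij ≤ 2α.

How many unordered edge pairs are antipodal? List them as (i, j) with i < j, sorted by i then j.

count = 2; pairs: (0,2), (1,3)

α = atan 0.7 = 34.99°;  2α = 69.98°
n_0 = (+0.0146, +0.9999)
n_1 = (-0.9899, -0.1420)
n_2 = (-0.0655, -0.9979)
n_3 = (+0.9472, -0.3206)
  (0,1): δ = 81.00°  ·
  (0,2): δ = 2.92°  ✓
  (0,3): δ = 72.14°  ·
  (1,2): δ = 101.92°  ·
  (1,3): δ = 26.87°  ✓
  (2,3): δ = 104.95°  ·
antipodal pairs: 2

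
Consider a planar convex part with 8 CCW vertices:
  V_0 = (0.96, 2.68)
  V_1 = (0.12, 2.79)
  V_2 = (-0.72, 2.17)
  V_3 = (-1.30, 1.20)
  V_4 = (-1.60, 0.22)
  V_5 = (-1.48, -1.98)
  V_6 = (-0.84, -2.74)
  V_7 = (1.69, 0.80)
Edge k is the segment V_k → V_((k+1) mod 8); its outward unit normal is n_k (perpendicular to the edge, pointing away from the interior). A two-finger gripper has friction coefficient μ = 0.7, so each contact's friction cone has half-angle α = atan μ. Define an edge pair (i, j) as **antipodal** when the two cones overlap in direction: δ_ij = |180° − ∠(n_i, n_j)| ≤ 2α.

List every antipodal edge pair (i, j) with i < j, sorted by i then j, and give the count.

α = atan 0.7 = 34.99°;  2α = 69.98°
n_0 = (+0.1298, +0.9915)
n_1 = (-0.5939, +0.8046)
n_2 = (-0.8583, +0.5132)
n_3 = (-0.9562, +0.2927)
n_4 = (-0.9985, -0.0545)
n_5 = (-0.7649, -0.6441)
n_6 = (+0.8136, -0.5815)
n_7 = (+0.9322, +0.3620)
  (0,1): δ = 136.11°  ·
  (0,2): δ = 113.42°  ·
  (0,3): δ = 99.56°  ·
  (0,4): δ = 79.42°  ·
  (0,5): δ = 42.44°  ✓
  (0,6): δ = 61.91°  ✓
  (0,7): δ = 118.68°  ·
  (1,2): δ = 157.31°  ·
  (1,3): δ = 143.45°  ·
  (1,4): δ = 123.31°  ·
  (1,5): δ = 86.33°  ·
  (1,6): δ = 18.02°  ✓
  (1,7): δ = 74.79°  ·
  (2,3): δ = 166.14°  ·
  (2,4): δ = 146.00°  ·
  (2,5): δ = 109.02°  ·
  (2,6): δ = 4.68°  ✓
  (2,7): δ = 52.10°  ✓
  (3,4): δ = 159.86°  ·
  (3,5): δ = 122.88°  ·
  (3,6): δ = 18.53°  ✓
  (3,7): δ = 38.24°  ✓
  (4,5): δ = 143.02°  ·
  (4,6): δ = 38.68°  ✓
  (4,7): δ = 18.10°  ✓
  (5,6): δ = 75.65°  ·
  (5,7): δ = 18.88°  ✓
  (6,7): δ = 123.23°  ·
antipodal pairs: 10

count = 10; pairs: (0,5), (0,6), (1,6), (2,6), (2,7), (3,6), (3,7), (4,6), (4,7), (5,7)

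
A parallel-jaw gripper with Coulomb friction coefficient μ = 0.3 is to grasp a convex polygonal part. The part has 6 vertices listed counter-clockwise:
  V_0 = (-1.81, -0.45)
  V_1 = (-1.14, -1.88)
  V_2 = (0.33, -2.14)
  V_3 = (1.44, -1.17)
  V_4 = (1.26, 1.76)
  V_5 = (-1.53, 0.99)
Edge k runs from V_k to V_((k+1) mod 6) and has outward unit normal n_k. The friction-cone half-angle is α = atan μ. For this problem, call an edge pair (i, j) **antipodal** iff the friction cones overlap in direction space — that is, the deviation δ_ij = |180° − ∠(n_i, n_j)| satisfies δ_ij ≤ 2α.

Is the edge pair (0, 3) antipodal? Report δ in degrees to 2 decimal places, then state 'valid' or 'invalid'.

δ = 21.59°, valid

α = atan 0.3 = 16.70°;  2α = 33.40°
edge 0: e_0 = (+0.67, -1.43);  n_0 = (-0.9055, -0.4243)
edge 3: e_3 = (-0.18, +2.93);  n_3 = (+0.9981, +0.0613)
∠(n_0, n_3) = 158.41°
δ = |180° − 158.41°| = 21.59°
21.59° ≤ 2α = 33.40°  →  valid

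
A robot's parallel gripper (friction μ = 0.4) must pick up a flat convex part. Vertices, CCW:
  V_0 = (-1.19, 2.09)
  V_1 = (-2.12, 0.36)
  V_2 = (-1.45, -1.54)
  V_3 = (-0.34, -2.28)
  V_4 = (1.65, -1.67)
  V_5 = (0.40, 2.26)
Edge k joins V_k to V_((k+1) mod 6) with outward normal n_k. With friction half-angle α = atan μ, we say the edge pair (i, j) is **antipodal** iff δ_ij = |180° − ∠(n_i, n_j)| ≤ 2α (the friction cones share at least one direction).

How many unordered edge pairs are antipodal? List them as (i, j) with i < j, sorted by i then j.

α = atan 0.4 = 21.80°;  2α = 43.60°
n_0 = (-0.8808, +0.4735)
n_1 = (-0.9431, -0.3326)
n_2 = (-0.5547, -0.8321)
n_3 = (+0.2931, -0.9561)
n_4 = (+0.9530, +0.3031)
n_5 = (-0.1063, +0.9943)
  (0,1): δ = 132.31°  ·
  (0,2): δ = 95.43°  ·
  (0,3): δ = 44.70°  ·
  (0,4): δ = 45.91°  ·
  (0,5): δ = 124.36°  ·
  (1,2): δ = 143.11°  ·
  (1,3): δ = 92.38°  ·
  (1,4): δ = 1.78°  ✓
  (1,5): δ = 76.68°  ·
  (2,3): δ = 129.27°  ·
  (2,4): δ = 38.67°  ✓
  (2,5): δ = 39.79°  ✓
  (3,4): δ = 89.40°  ·
  (3,5): δ = 10.94°  ✓
  (4,5): δ = 101.54°  ·
antipodal pairs: 4

count = 4; pairs: (1,4), (2,4), (2,5), (3,5)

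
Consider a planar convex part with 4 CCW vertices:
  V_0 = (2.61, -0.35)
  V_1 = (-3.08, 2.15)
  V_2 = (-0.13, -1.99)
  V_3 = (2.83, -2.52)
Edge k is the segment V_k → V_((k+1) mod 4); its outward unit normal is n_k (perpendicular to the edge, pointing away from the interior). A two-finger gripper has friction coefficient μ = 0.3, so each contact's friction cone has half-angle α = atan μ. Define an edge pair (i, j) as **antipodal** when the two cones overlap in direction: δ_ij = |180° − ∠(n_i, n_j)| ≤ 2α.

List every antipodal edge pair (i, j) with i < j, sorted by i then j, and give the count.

count = 3; pairs: (0,1), (0,2), (1,3)

α = atan 0.3 = 16.70°;  2α = 33.40°
n_0 = (+0.4023, +0.9155)
n_1 = (-0.8144, -0.5803)
n_2 = (-0.1763, -0.9843)
n_3 = (+0.9949, +0.1009)
  (0,1): δ = 30.81°  ✓
  (0,2): δ = 13.57°  ✓
  (0,3): δ = 119.51°  ·
  (1,2): δ = 135.62°  ·
  (1,3): δ = 29.68°  ✓
  (2,3): δ = 74.06°  ·
antipodal pairs: 3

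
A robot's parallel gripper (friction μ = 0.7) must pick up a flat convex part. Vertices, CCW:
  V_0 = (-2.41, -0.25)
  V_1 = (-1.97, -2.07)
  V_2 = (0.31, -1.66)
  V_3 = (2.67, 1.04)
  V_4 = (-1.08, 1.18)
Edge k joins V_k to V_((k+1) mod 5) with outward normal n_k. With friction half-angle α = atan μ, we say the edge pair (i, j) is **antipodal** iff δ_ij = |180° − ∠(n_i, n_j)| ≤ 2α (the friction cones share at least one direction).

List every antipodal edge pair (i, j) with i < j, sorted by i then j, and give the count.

count = 5; pairs: (0,2), (1,3), (1,4), (2,3), (2,4)

α = atan 0.7 = 34.99°;  2α = 69.98°
n_0 = (-0.9720, -0.2350)
n_1 = (+0.1770, -0.9842)
n_2 = (+0.7529, -0.6581)
n_3 = (+0.0373, +0.9993)
n_4 = (-0.7322, +0.6810)
  (0,1): δ = 93.40°  ·
  (0,2): δ = 54.75°  ✓
  (0,3): δ = 74.27°  ·
  (0,4): δ = 123.48°  ·
  (1,2): δ = 141.35°  ·
  (1,3): δ = 12.33°  ✓
  (1,4): δ = 36.88°  ✓
  (2,3): δ = 50.98°  ✓
  (2,4): δ = 1.77°  ✓
  (3,4): δ = 130.79°  ·
antipodal pairs: 5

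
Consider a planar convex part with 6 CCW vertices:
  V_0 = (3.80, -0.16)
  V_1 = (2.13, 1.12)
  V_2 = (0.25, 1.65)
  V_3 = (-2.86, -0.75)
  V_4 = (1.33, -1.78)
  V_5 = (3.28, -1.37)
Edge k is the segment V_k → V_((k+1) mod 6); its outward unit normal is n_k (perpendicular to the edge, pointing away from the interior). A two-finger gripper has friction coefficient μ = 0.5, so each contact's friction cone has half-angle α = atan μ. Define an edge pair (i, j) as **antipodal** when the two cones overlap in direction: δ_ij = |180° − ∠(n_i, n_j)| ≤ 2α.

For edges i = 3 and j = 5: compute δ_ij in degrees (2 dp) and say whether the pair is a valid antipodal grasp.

α = atan 0.5 = 26.57°;  2α = 53.13°
edge 3: e_3 = (+4.19, -1.03);  n_3 = (-0.2387, -0.9711)
edge 5: e_5 = (+0.52, +1.21);  n_5 = (+0.9188, -0.3948)
∠(n_3, n_5) = 80.56°
δ = |180° − 80.56°| = 99.44°
99.44° > 2α = 53.13°  →  invalid

δ = 99.44°, invalid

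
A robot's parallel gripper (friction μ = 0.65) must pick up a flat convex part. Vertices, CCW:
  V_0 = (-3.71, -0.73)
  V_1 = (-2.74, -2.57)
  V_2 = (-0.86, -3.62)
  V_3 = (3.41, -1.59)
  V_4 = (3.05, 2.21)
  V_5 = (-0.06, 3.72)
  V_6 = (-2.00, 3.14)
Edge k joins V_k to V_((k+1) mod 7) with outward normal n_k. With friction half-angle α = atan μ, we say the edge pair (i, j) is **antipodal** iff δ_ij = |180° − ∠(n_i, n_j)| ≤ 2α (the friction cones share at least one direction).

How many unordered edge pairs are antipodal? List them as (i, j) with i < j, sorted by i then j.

α = atan 0.65 = 33.02°;  2α = 66.05°
n_0 = (-0.8846, -0.4663)
n_1 = (-0.4876, -0.8731)
n_2 = (+0.4294, -0.9031)
n_3 = (+0.9955, +0.0943)
n_4 = (+0.4368, +0.8996)
n_5 = (-0.2864, +0.9581)
n_6 = (-0.9147, +0.4042)
  (0,1): δ = 146.98°  ·
  (0,2): δ = 92.37°  ·
  (0,3): δ = 22.39°  ✓
  (0,4): δ = 36.30°  ✓
  (0,5): δ = 78.85°  ·
  (0,6): δ = 128.36°  ·
  (1,2): δ = 125.39°  ·
  (1,3): δ = 55.40°  ✓
  (1,4): δ = 3.29°  ✓
  (1,5): δ = 45.83°  ✓
  (1,6): δ = 95.35°  ·
  (2,3): δ = 110.02°  ·
  (2,4): δ = 51.32°  ✓
  (2,5): δ = 8.78°  ✓
  (2,6): δ = 40.73°  ✓
  (3,4): δ = 121.31°  ·
  (3,5): δ = 78.77°  ·
  (3,6): δ = 29.25°  ✓
  (4,5): δ = 137.46°  ·
  (4,6): δ = 87.94°  ·
  (5,6): δ = 130.48°  ·
antipodal pairs: 9

count = 9; pairs: (0,3), (0,4), (1,3), (1,4), (1,5), (2,4), (2,5), (2,6), (3,6)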